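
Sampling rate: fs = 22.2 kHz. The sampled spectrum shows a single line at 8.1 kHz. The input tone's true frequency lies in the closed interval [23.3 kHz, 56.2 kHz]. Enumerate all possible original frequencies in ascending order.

30.3 kHz, 36.3 kHz, 52.5 kHz

Frequencies that alias to 8.1 kHz are k·fs ± 8.1 kHz for integer k ≥ 0.
k=0: 8.1 kHz.
k=1: 14.1 kHz, 30.3 kHz.
k=2: 36.3 kHz, 52.5 kHz.
k=3: 58.5 kHz, 74.7 kHz.
Within [23.3 kHz, 56.2 kHz]: 30.3 kHz, 36.3 kHz, 52.5 kHz.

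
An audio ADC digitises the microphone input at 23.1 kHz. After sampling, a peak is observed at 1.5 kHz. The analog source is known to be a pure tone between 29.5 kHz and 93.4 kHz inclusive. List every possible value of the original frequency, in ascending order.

44.7 kHz, 47.7 kHz, 67.8 kHz, 70.8 kHz, 90.9 kHz

Frequencies that alias to 1.5 kHz are k·fs ± 1.5 kHz for integer k ≥ 0.
k=0: 1.5 kHz.
k=1: 21.6 kHz, 24.6 kHz.
k=2: 44.7 kHz, 47.7 kHz.
k=3: 67.8 kHz, 70.8 kHz.
k=4: 90.9 kHz, 93.9 kHz.
k=5: 114 kHz, 117 kHz.
Within [29.5 kHz, 93.4 kHz]: 44.7 kHz, 47.7 kHz, 67.8 kHz, 70.8 kHz, 90.9 kHz.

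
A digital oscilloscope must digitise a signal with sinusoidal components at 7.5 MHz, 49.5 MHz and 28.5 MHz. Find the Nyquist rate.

99 MHz

Highest-frequency component: 49.5 MHz.
Nyquist rate = 2 × 49.5 MHz = 99 MHz.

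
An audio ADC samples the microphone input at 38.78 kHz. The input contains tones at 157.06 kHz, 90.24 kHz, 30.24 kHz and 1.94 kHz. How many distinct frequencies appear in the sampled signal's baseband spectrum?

3

fs/2 = 19.39 kHz.
157.06 kHz mod fs = 1.94 kHz.
1.94 kHz ≤ fs/2 = 19.39 kHz, appears at 1.94 kHz.
90.24 kHz mod fs = 12.68 kHz.
12.68 kHz ≤ fs/2 = 19.39 kHz, appears at 12.68 kHz.
30.24 kHz > fs/2 = 19.39 kHz, folds to fs − 30.24 kHz = 8.54 kHz.
1.94 kHz ≤ fs/2 = 19.39 kHz, passes unchanged.
Distinct values: {1.94 kHz, 8.54 kHz, 12.68 kHz} → 3.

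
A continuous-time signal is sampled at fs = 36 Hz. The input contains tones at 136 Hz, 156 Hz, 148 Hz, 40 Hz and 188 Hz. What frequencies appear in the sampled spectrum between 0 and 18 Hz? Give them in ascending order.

4 Hz, 8 Hz, 12 Hz

fs/2 = 18 Hz.
136 Hz mod fs = 28 Hz.
28 Hz > fs/2 = 18 Hz, folds to fs − 28 Hz = 8 Hz.
156 Hz mod fs = 12 Hz.
12 Hz ≤ fs/2 = 18 Hz, appears at 12 Hz.
148 Hz mod fs = 4 Hz.
4 Hz ≤ fs/2 = 18 Hz, appears at 4 Hz.
40 Hz mod fs = 4 Hz.
4 Hz ≤ fs/2 = 18 Hz, appears at 4 Hz.
188 Hz mod fs = 8 Hz.
8 Hz ≤ fs/2 = 18 Hz, appears at 8 Hz.
Distinct values: {4 Hz, 8 Hz, 12 Hz}.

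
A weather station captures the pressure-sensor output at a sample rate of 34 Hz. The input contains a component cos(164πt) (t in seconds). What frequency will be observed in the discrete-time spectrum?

ω = 164π rad/s → f = ω/(2π) = 82 Hz.
82 Hz mod fs = 14 Hz.
14 Hz ≤ fs/2 = 17 Hz, appears at 14 Hz.

14 Hz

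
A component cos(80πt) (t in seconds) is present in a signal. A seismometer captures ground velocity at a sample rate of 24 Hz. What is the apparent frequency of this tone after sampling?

ω = 80π rad/s → f = ω/(2π) = 40 Hz.
40 Hz mod fs = 16 Hz.
16 Hz > fs/2 = 12 Hz, folds to fs − 16 Hz = 8 Hz.

8 Hz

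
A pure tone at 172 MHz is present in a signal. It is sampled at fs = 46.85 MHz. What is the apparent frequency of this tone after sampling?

15.4 MHz

172 MHz mod fs = 31.45 MHz.
31.45 MHz > fs/2 = 23.425 MHz, folds to fs − 31.45 MHz = 15.4 MHz.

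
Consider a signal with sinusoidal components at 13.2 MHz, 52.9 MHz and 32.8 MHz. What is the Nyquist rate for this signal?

Highest-frequency component: 52.9 MHz.
Nyquist rate = 2 × 52.9 MHz = 105.8 MHz.

105.8 MHz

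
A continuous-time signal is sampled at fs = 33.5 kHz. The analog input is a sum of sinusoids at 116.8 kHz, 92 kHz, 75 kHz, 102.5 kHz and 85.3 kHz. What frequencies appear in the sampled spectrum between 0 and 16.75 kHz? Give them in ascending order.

2 kHz, 8 kHz, 8.5 kHz, 15.2 kHz, 16.3 kHz

fs/2 = 16.75 kHz.
116.8 kHz mod fs = 16.3 kHz.
16.3 kHz ≤ fs/2 = 16.75 kHz, appears at 16.3 kHz.
92 kHz mod fs = 25 kHz.
25 kHz > fs/2 = 16.75 kHz, folds to fs − 25 kHz = 8.5 kHz.
75 kHz mod fs = 8 kHz.
8 kHz ≤ fs/2 = 16.75 kHz, appears at 8 kHz.
102.5 kHz mod fs = 2 kHz.
2 kHz ≤ fs/2 = 16.75 kHz, appears at 2 kHz.
85.3 kHz mod fs = 18.3 kHz.
18.3 kHz > fs/2 = 16.75 kHz, folds to fs − 18.3 kHz = 15.2 kHz.
Distinct values: {2 kHz, 8 kHz, 8.5 kHz, 15.2 kHz, 16.3 kHz}.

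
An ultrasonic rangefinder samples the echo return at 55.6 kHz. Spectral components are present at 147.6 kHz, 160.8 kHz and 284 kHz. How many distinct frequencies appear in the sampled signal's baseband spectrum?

2

fs/2 = 27.8 kHz.
147.6 kHz mod fs = 36.4 kHz.
36.4 kHz > fs/2 = 27.8 kHz, folds to fs − 36.4 kHz = 19.2 kHz.
160.8 kHz mod fs = 49.6 kHz.
49.6 kHz > fs/2 = 27.8 kHz, folds to fs − 49.6 kHz = 6 kHz.
284 kHz mod fs = 6 kHz.
6 kHz ≤ fs/2 = 27.8 kHz, appears at 6 kHz.
Distinct values: {6 kHz, 19.2 kHz} → 2.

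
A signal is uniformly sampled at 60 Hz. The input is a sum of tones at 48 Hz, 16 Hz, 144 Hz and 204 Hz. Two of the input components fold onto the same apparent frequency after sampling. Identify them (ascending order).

144 Hz, 204 Hz

fs/2 = 30 Hz.
48 Hz > fs/2 = 30 Hz, folds to fs − 48 Hz = 12 Hz.
16 Hz ≤ fs/2 = 30 Hz, passes unchanged.
144 Hz mod fs = 24 Hz.
24 Hz ≤ fs/2 = 30 Hz, appears at 24 Hz.
204 Hz mod fs = 24 Hz.
24 Hz ≤ fs/2 = 30 Hz, appears at 24 Hz.
144 Hz and 204 Hz both map to 24 Hz.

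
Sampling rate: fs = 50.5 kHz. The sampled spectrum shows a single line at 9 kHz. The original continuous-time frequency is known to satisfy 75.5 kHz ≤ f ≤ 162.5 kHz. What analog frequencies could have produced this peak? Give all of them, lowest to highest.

92 kHz, 110 kHz, 142.5 kHz, 160.5 kHz

Frequencies that alias to 9 kHz are k·fs ± 9 kHz for integer k ≥ 0.
k=0: 9 kHz.
k=1: 41.5 kHz, 59.5 kHz.
k=2: 92 kHz, 110 kHz.
k=3: 142.5 kHz, 160.5 kHz.
k=4: 193 kHz, 211 kHz.
Within [75.5 kHz, 162.5 kHz]: 92 kHz, 110 kHz, 142.5 kHz, 160.5 kHz.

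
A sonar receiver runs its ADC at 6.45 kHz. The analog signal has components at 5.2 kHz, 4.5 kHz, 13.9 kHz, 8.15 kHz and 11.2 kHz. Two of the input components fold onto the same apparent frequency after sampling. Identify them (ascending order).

fs/2 = 3.225 kHz.
5.2 kHz > fs/2 = 3.225 kHz, folds to fs − 5.2 kHz = 1.25 kHz.
4.5 kHz > fs/2 = 3.225 kHz, folds to fs − 4.5 kHz = 1.95 kHz.
13.9 kHz mod fs = 1 kHz.
1 kHz ≤ fs/2 = 3.225 kHz, appears at 1 kHz.
8.15 kHz mod fs = 1.7 kHz.
1.7 kHz ≤ fs/2 = 3.225 kHz, appears at 1.7 kHz.
11.2 kHz mod fs = 4.75 kHz.
4.75 kHz > fs/2 = 3.225 kHz, folds to fs − 4.75 kHz = 1.7 kHz.
8.15 kHz and 11.2 kHz both map to 1.7 kHz.

8.15 kHz, 11.2 kHz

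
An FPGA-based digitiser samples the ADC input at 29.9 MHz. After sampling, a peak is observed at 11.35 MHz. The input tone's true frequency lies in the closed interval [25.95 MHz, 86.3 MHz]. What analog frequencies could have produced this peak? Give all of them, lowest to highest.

41.25 MHz, 48.45 MHz, 71.15 MHz, 78.35 MHz

Frequencies that alias to 11.35 MHz are k·fs ± 11.35 MHz for integer k ≥ 0.
k=0: 11.35 MHz.
k=1: 18.55 MHz, 41.25 MHz.
k=2: 48.45 MHz, 71.15 MHz.
k=3: 78.35 MHz, 101.05 MHz.
k=4: 108.25 MHz, 130.95 MHz.
Within [25.95 MHz, 86.3 MHz]: 41.25 MHz, 48.45 MHz, 71.15 MHz, 78.35 MHz.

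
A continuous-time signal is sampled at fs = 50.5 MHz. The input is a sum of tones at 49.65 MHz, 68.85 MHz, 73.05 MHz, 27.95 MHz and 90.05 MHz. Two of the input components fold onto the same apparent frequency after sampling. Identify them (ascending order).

27.95 MHz, 73.05 MHz

fs/2 = 25.25 MHz.
49.65 MHz > fs/2 = 25.25 MHz, folds to fs − 49.65 MHz = 0.85 MHz.
68.85 MHz mod fs = 18.35 MHz.
18.35 MHz ≤ fs/2 = 25.25 MHz, appears at 18.35 MHz.
73.05 MHz mod fs = 22.55 MHz.
22.55 MHz ≤ fs/2 = 25.25 MHz, appears at 22.55 MHz.
27.95 MHz > fs/2 = 25.25 MHz, folds to fs − 27.95 MHz = 22.55 MHz.
90.05 MHz mod fs = 39.55 MHz.
39.55 MHz > fs/2 = 25.25 MHz, folds to fs − 39.55 MHz = 10.95 MHz.
27.95 MHz and 73.05 MHz both map to 22.55 MHz.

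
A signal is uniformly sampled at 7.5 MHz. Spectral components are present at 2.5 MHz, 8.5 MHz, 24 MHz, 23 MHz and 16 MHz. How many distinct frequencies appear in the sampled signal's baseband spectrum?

4

fs/2 = 3.75 MHz.
2.5 MHz ≤ fs/2 = 3.75 MHz, passes unchanged.
8.5 MHz mod fs = 1 MHz.
1 MHz ≤ fs/2 = 3.75 MHz, appears at 1 MHz.
24 MHz mod fs = 1.5 MHz.
1.5 MHz ≤ fs/2 = 3.75 MHz, appears at 1.5 MHz.
23 MHz mod fs = 0.5 MHz.
0.5 MHz ≤ fs/2 = 3.75 MHz, appears at 0.5 MHz.
16 MHz mod fs = 1 MHz.
1 MHz ≤ fs/2 = 3.75 MHz, appears at 1 MHz.
Distinct values: {0.5 MHz, 1 MHz, 1.5 MHz, 2.5 MHz} → 4.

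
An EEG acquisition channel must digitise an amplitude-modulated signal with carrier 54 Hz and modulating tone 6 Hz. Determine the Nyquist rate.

120 Hz

AM sidebands sit at fc ± fm = 48 Hz and 60 Hz.
Highest-frequency component: 60 Hz.
Nyquist rate = 2 × 60 Hz = 120 Hz.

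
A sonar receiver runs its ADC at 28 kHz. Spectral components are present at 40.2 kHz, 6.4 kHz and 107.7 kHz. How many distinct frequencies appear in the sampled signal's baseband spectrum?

3

fs/2 = 14 kHz.
40.2 kHz mod fs = 12.2 kHz.
12.2 kHz ≤ fs/2 = 14 kHz, appears at 12.2 kHz.
6.4 kHz ≤ fs/2 = 14 kHz, passes unchanged.
107.7 kHz mod fs = 23.7 kHz.
23.7 kHz > fs/2 = 14 kHz, folds to fs − 23.7 kHz = 4.3 kHz.
Distinct values: {4.3 kHz, 6.4 kHz, 12.2 kHz} → 3.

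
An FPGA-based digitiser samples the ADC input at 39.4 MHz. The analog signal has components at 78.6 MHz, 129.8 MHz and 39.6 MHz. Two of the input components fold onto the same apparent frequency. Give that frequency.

fs/2 = 19.7 MHz.
78.6 MHz mod fs = 39.2 MHz.
39.2 MHz > fs/2 = 19.7 MHz, folds to fs − 39.2 MHz = 0.2 MHz.
129.8 MHz mod fs = 11.6 MHz.
11.6 MHz ≤ fs/2 = 19.7 MHz, appears at 11.6 MHz.
39.6 MHz mod fs = 0.2 MHz.
0.2 MHz ≤ fs/2 = 19.7 MHz, appears at 0.2 MHz.
39.6 MHz and 78.6 MHz both map to 0.2 MHz.

0.2 MHz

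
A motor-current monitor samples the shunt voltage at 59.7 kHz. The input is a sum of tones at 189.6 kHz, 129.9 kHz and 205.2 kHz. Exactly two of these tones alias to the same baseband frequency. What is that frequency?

10.5 kHz

fs/2 = 29.85 kHz.
189.6 kHz mod fs = 10.5 kHz.
10.5 kHz ≤ fs/2 = 29.85 kHz, appears at 10.5 kHz.
129.9 kHz mod fs = 10.5 kHz.
10.5 kHz ≤ fs/2 = 29.85 kHz, appears at 10.5 kHz.
205.2 kHz mod fs = 26.1 kHz.
26.1 kHz ≤ fs/2 = 29.85 kHz, appears at 26.1 kHz.
129.9 kHz and 189.6 kHz both map to 10.5 kHz.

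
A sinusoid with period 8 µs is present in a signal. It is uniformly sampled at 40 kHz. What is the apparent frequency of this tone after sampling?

T = 8 µs → f = 1/T = 125 kHz.
125 kHz mod fs = 5 kHz.
5 kHz ≤ fs/2 = 20 kHz, appears at 5 kHz.

5 kHz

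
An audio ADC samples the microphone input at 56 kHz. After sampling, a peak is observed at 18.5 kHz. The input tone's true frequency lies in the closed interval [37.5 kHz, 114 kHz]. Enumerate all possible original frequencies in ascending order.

37.5 kHz, 74.5 kHz, 93.5 kHz

Frequencies that alias to 18.5 kHz are k·fs ± 18.5 kHz for integer k ≥ 0.
k=0: 18.5 kHz.
k=1: 37.5 kHz, 74.5 kHz.
k=2: 93.5 kHz, 130.5 kHz.
k=3: 149.5 kHz, 186.5 kHz.
Within [37.5 kHz, 114 kHz]: 37.5 kHz, 74.5 kHz, 93.5 kHz.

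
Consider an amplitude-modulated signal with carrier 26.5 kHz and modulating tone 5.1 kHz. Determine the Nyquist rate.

AM sidebands sit at fc ± fm = 21.4 kHz and 31.6 kHz.
Highest-frequency component: 31.6 kHz.
Nyquist rate = 2 × 31.6 kHz = 63.2 kHz.

63.2 kHz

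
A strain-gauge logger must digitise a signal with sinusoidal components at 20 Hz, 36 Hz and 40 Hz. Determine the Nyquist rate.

80 Hz

Highest-frequency component: 40 Hz.
Nyquist rate = 2 × 40 Hz = 80 Hz.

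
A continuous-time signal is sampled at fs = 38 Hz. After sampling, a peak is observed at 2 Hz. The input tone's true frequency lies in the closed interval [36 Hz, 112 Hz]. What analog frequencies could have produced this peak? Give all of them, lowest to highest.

Frequencies that alias to 2 Hz are k·fs ± 2 Hz for integer k ≥ 0.
k=0: 2 Hz.
k=1: 36 Hz, 40 Hz.
k=2: 74 Hz, 78 Hz.
k=3: 112 Hz, 116 Hz.
k=4: 150 Hz, 154 Hz.
Within [36 Hz, 112 Hz]: 36 Hz, 40 Hz, 74 Hz, 78 Hz, 112 Hz.

36 Hz, 40 Hz, 74 Hz, 78 Hz, 112 Hz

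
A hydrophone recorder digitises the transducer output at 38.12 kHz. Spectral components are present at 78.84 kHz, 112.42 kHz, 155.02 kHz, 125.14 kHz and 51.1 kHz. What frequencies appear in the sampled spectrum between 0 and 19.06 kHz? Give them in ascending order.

1.94 kHz, 2.54 kHz, 2.6 kHz, 10.78 kHz, 12.98 kHz

fs/2 = 19.06 kHz.
78.84 kHz mod fs = 2.6 kHz.
2.6 kHz ≤ fs/2 = 19.06 kHz, appears at 2.6 kHz.
112.42 kHz mod fs = 36.18 kHz.
36.18 kHz > fs/2 = 19.06 kHz, folds to fs − 36.18 kHz = 1.94 kHz.
155.02 kHz mod fs = 2.54 kHz.
2.54 kHz ≤ fs/2 = 19.06 kHz, appears at 2.54 kHz.
125.14 kHz mod fs = 10.78 kHz.
10.78 kHz ≤ fs/2 = 19.06 kHz, appears at 10.78 kHz.
51.1 kHz mod fs = 12.98 kHz.
12.98 kHz ≤ fs/2 = 19.06 kHz, appears at 12.98 kHz.
Distinct values: {1.94 kHz, 2.54 kHz, 2.6 kHz, 10.78 kHz, 12.98 kHz}.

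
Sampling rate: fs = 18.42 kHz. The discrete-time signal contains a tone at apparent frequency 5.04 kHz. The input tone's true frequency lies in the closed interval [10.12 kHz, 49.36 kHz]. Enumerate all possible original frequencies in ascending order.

Frequencies that alias to 5.04 kHz are k·fs ± 5.04 kHz for integer k ≥ 0.
k=0: 5.04 kHz.
k=1: 13.38 kHz, 23.46 kHz.
k=2: 31.8 kHz, 41.88 kHz.
k=3: 50.22 kHz, 60.3 kHz.
Within [10.12 kHz, 49.36 kHz]: 13.38 kHz, 23.46 kHz, 31.8 kHz, 41.88 kHz.

13.38 kHz, 23.46 kHz, 31.8 kHz, 41.88 kHz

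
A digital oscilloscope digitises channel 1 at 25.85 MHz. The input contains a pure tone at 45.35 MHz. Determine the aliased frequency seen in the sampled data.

6.35 MHz

45.35 MHz mod fs = 19.5 MHz.
19.5 MHz > fs/2 = 12.925 MHz, folds to fs − 19.5 MHz = 6.35 MHz.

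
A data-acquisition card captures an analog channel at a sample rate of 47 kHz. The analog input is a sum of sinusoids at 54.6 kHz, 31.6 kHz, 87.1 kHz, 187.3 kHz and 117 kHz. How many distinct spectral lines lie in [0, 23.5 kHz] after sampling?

fs/2 = 23.5 kHz.
54.6 kHz mod fs = 7.6 kHz.
7.6 kHz ≤ fs/2 = 23.5 kHz, appears at 7.6 kHz.
31.6 kHz > fs/2 = 23.5 kHz, folds to fs − 31.6 kHz = 15.4 kHz.
87.1 kHz mod fs = 40.1 kHz.
40.1 kHz > fs/2 = 23.5 kHz, folds to fs − 40.1 kHz = 6.9 kHz.
187.3 kHz mod fs = 46.3 kHz.
46.3 kHz > fs/2 = 23.5 kHz, folds to fs − 46.3 kHz = 0.7 kHz.
117 kHz mod fs = 23 kHz.
23 kHz ≤ fs/2 = 23.5 kHz, appears at 23 kHz.
Distinct values: {0.7 kHz, 6.9 kHz, 7.6 kHz, 15.4 kHz, 23 kHz} → 5.

5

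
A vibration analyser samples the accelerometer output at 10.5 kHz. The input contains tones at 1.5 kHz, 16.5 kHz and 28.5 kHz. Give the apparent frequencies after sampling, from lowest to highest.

1.5 kHz, 3 kHz, 4.5 kHz

fs/2 = 5.25 kHz.
1.5 kHz ≤ fs/2 = 5.25 kHz, passes unchanged.
16.5 kHz mod fs = 6 kHz.
6 kHz > fs/2 = 5.25 kHz, folds to fs − 6 kHz = 4.5 kHz.
28.5 kHz mod fs = 7.5 kHz.
7.5 kHz > fs/2 = 5.25 kHz, folds to fs − 7.5 kHz = 3 kHz.
Distinct values: {1.5 kHz, 3 kHz, 4.5 kHz}.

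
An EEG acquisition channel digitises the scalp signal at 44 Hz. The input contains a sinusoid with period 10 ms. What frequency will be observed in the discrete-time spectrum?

T = 10 ms → f = 1/T = 100 Hz.
100 Hz mod fs = 12 Hz.
12 Hz ≤ fs/2 = 22 Hz, appears at 12 Hz.

12 Hz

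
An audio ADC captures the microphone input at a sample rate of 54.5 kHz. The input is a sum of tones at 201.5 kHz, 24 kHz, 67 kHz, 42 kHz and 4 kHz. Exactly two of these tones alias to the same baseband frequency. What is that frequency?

fs/2 = 27.25 kHz.
201.5 kHz mod fs = 38 kHz.
38 kHz > fs/2 = 27.25 kHz, folds to fs − 38 kHz = 16.5 kHz.
24 kHz ≤ fs/2 = 27.25 kHz, passes unchanged.
67 kHz mod fs = 12.5 kHz.
12.5 kHz ≤ fs/2 = 27.25 kHz, appears at 12.5 kHz.
42 kHz > fs/2 = 27.25 kHz, folds to fs − 42 kHz = 12.5 kHz.
4 kHz ≤ fs/2 = 27.25 kHz, passes unchanged.
42 kHz and 67 kHz both map to 12.5 kHz.

12.5 kHz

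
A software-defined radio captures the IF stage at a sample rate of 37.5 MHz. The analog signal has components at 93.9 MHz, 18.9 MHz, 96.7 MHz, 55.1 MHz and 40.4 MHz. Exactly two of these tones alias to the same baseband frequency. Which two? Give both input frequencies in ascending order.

fs/2 = 18.75 MHz.
93.9 MHz mod fs = 18.9 MHz.
18.9 MHz > fs/2 = 18.75 MHz, folds to fs − 18.9 MHz = 18.6 MHz.
18.9 MHz > fs/2 = 18.75 MHz, folds to fs − 18.9 MHz = 18.6 MHz.
96.7 MHz mod fs = 21.7 MHz.
21.7 MHz > fs/2 = 18.75 MHz, folds to fs − 21.7 MHz = 15.8 MHz.
55.1 MHz mod fs = 17.6 MHz.
17.6 MHz ≤ fs/2 = 18.75 MHz, appears at 17.6 MHz.
40.4 MHz mod fs = 2.9 MHz.
2.9 MHz ≤ fs/2 = 18.75 MHz, appears at 2.9 MHz.
18.9 MHz and 93.9 MHz both map to 18.6 MHz.

18.9 MHz, 93.9 MHz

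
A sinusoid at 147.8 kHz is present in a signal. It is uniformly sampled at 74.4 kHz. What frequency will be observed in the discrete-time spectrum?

147.8 kHz mod fs = 73.4 kHz.
73.4 kHz > fs/2 = 37.2 kHz, folds to fs − 73.4 kHz = 1 kHz.

1 kHz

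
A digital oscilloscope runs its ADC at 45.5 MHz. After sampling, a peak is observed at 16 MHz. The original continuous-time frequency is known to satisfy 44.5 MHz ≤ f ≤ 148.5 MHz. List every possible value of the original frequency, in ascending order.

Frequencies that alias to 16 MHz are k·fs ± 16 MHz for integer k ≥ 0.
k=0: 16 MHz.
k=1: 29.5 MHz, 61.5 MHz.
k=2: 75 MHz, 107 MHz.
k=3: 120.5 MHz, 152.5 MHz.
k=4: 166 MHz, 198 MHz.
Within [44.5 MHz, 148.5 MHz]: 61.5 MHz, 75 MHz, 107 MHz, 120.5 MHz.

61.5 MHz, 75 MHz, 107 MHz, 120.5 MHz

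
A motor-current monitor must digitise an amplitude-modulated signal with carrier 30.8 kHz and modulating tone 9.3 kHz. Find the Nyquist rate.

AM sidebands sit at fc ± fm = 21.5 kHz and 40.1 kHz.
Highest-frequency component: 40.1 kHz.
Nyquist rate = 2 × 40.1 kHz = 80.2 kHz.

80.2 kHz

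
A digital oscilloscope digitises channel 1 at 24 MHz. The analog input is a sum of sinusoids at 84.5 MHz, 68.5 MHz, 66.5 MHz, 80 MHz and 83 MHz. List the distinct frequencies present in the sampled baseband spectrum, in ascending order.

3.5 MHz, 5.5 MHz, 8 MHz, 11 MHz, 11.5 MHz

fs/2 = 12 MHz.
84.5 MHz mod fs = 12.5 MHz.
12.5 MHz > fs/2 = 12 MHz, folds to fs − 12.5 MHz = 11.5 MHz.
68.5 MHz mod fs = 20.5 MHz.
20.5 MHz > fs/2 = 12 MHz, folds to fs − 20.5 MHz = 3.5 MHz.
66.5 MHz mod fs = 18.5 MHz.
18.5 MHz > fs/2 = 12 MHz, folds to fs − 18.5 MHz = 5.5 MHz.
80 MHz mod fs = 8 MHz.
8 MHz ≤ fs/2 = 12 MHz, appears at 8 MHz.
83 MHz mod fs = 11 MHz.
11 MHz ≤ fs/2 = 12 MHz, appears at 11 MHz.
Distinct values: {3.5 MHz, 5.5 MHz, 8 MHz, 11 MHz, 11.5 MHz}.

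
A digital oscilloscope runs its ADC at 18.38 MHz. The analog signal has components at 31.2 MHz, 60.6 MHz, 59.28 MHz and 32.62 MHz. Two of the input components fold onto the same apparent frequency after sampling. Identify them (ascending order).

fs/2 = 9.19 MHz.
31.2 MHz mod fs = 12.82 MHz.
12.82 MHz > fs/2 = 9.19 MHz, folds to fs − 12.82 MHz = 5.56 MHz.
60.6 MHz mod fs = 5.46 MHz.
5.46 MHz ≤ fs/2 = 9.19 MHz, appears at 5.46 MHz.
59.28 MHz mod fs = 4.14 MHz.
4.14 MHz ≤ fs/2 = 9.19 MHz, appears at 4.14 MHz.
32.62 MHz mod fs = 14.24 MHz.
14.24 MHz > fs/2 = 9.19 MHz, folds to fs − 14.24 MHz = 4.14 MHz.
32.62 MHz and 59.28 MHz both map to 4.14 MHz.

32.62 MHz, 59.28 MHz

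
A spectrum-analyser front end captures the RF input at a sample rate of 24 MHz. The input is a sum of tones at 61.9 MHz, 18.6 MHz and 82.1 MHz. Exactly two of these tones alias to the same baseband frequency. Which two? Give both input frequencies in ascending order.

61.9 MHz, 82.1 MHz

fs/2 = 12 MHz.
61.9 MHz mod fs = 13.9 MHz.
13.9 MHz > fs/2 = 12 MHz, folds to fs − 13.9 MHz = 10.1 MHz.
18.6 MHz > fs/2 = 12 MHz, folds to fs − 18.6 MHz = 5.4 MHz.
82.1 MHz mod fs = 10.1 MHz.
10.1 MHz ≤ fs/2 = 12 MHz, appears at 10.1 MHz.
61.9 MHz and 82.1 MHz both map to 10.1 MHz.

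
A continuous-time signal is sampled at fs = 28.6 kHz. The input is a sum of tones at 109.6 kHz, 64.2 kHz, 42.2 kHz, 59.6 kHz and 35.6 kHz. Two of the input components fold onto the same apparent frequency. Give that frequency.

fs/2 = 14.3 kHz.
109.6 kHz mod fs = 23.8 kHz.
23.8 kHz > fs/2 = 14.3 kHz, folds to fs − 23.8 kHz = 4.8 kHz.
64.2 kHz mod fs = 7 kHz.
7 kHz ≤ fs/2 = 14.3 kHz, appears at 7 kHz.
42.2 kHz mod fs = 13.6 kHz.
13.6 kHz ≤ fs/2 = 14.3 kHz, appears at 13.6 kHz.
59.6 kHz mod fs = 2.4 kHz.
2.4 kHz ≤ fs/2 = 14.3 kHz, appears at 2.4 kHz.
35.6 kHz mod fs = 7 kHz.
7 kHz ≤ fs/2 = 14.3 kHz, appears at 7 kHz.
35.6 kHz and 64.2 kHz both map to 7 kHz.

7 kHz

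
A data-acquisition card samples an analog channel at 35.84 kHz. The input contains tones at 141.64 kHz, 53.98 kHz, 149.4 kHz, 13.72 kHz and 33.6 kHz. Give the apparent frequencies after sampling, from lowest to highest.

1.72 kHz, 2.24 kHz, 6.04 kHz, 13.72 kHz, 17.7 kHz

fs/2 = 17.92 kHz.
141.64 kHz mod fs = 34.12 kHz.
34.12 kHz > fs/2 = 17.92 kHz, folds to fs − 34.12 kHz = 1.72 kHz.
53.98 kHz mod fs = 18.14 kHz.
18.14 kHz > fs/2 = 17.92 kHz, folds to fs − 18.14 kHz = 17.7 kHz.
149.4 kHz mod fs = 6.04 kHz.
6.04 kHz ≤ fs/2 = 17.92 kHz, appears at 6.04 kHz.
13.72 kHz ≤ fs/2 = 17.92 kHz, passes unchanged.
33.6 kHz > fs/2 = 17.92 kHz, folds to fs − 33.6 kHz = 2.24 kHz.
Distinct values: {1.72 kHz, 2.24 kHz, 6.04 kHz, 13.72 kHz, 17.7 kHz}.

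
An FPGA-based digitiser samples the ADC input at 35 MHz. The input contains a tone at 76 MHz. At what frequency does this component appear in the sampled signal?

6 MHz

76 MHz mod fs = 6 MHz.
6 MHz ≤ fs/2 = 17.5 MHz, appears at 6 MHz.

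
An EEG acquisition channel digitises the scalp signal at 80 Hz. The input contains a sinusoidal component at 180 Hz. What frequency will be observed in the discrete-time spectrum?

20 Hz

180 Hz mod fs = 20 Hz.
20 Hz ≤ fs/2 = 40 Hz, appears at 20 Hz.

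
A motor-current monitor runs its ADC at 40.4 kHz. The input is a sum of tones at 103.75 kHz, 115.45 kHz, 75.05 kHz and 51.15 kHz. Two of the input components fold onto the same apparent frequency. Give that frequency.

fs/2 = 20.2 kHz.
103.75 kHz mod fs = 22.95 kHz.
22.95 kHz > fs/2 = 20.2 kHz, folds to fs − 22.95 kHz = 17.45 kHz.
115.45 kHz mod fs = 34.65 kHz.
34.65 kHz > fs/2 = 20.2 kHz, folds to fs − 34.65 kHz = 5.75 kHz.
75.05 kHz mod fs = 34.65 kHz.
34.65 kHz > fs/2 = 20.2 kHz, folds to fs − 34.65 kHz = 5.75 kHz.
51.15 kHz mod fs = 10.75 kHz.
10.75 kHz ≤ fs/2 = 20.2 kHz, appears at 10.75 kHz.
75.05 kHz and 115.45 kHz both map to 5.75 kHz.

5.75 kHz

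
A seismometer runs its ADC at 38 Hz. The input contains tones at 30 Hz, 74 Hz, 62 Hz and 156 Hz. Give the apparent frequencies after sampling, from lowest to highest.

2 Hz, 4 Hz, 8 Hz, 14 Hz

fs/2 = 19 Hz.
30 Hz > fs/2 = 19 Hz, folds to fs − 30 Hz = 8 Hz.
74 Hz mod fs = 36 Hz.
36 Hz > fs/2 = 19 Hz, folds to fs − 36 Hz = 2 Hz.
62 Hz mod fs = 24 Hz.
24 Hz > fs/2 = 19 Hz, folds to fs − 24 Hz = 14 Hz.
156 Hz mod fs = 4 Hz.
4 Hz ≤ fs/2 = 19 Hz, appears at 4 Hz.
Distinct values: {2 Hz, 4 Hz, 8 Hz, 14 Hz}.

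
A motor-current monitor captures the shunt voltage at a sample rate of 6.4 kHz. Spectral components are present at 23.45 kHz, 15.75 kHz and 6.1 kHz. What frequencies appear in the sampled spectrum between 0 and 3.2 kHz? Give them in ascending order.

fs/2 = 3.2 kHz.
23.45 kHz mod fs = 4.25 kHz.
4.25 kHz > fs/2 = 3.2 kHz, folds to fs − 4.25 kHz = 2.15 kHz.
15.75 kHz mod fs = 2.95 kHz.
2.95 kHz ≤ fs/2 = 3.2 kHz, appears at 2.95 kHz.
6.1 kHz > fs/2 = 3.2 kHz, folds to fs − 6.1 kHz = 0.3 kHz.
Distinct values: {0.3 kHz, 2.15 kHz, 2.95 kHz}.

0.3 kHz, 2.15 kHz, 2.95 kHz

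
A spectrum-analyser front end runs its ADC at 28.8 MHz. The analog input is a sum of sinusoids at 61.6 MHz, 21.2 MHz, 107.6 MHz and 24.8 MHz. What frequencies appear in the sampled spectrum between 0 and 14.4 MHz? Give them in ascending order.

fs/2 = 14.4 MHz.
61.6 MHz mod fs = 4 MHz.
4 MHz ≤ fs/2 = 14.4 MHz, appears at 4 MHz.
21.2 MHz > fs/2 = 14.4 MHz, folds to fs − 21.2 MHz = 7.6 MHz.
107.6 MHz mod fs = 21.2 MHz.
21.2 MHz > fs/2 = 14.4 MHz, folds to fs − 21.2 MHz = 7.6 MHz.
24.8 MHz > fs/2 = 14.4 MHz, folds to fs − 24.8 MHz = 4 MHz.
Distinct values: {4 MHz, 7.6 MHz}.

4 MHz, 7.6 MHz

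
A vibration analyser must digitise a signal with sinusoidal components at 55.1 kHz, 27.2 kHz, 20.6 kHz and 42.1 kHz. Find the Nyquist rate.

Highest-frequency component: 55.1 kHz.
Nyquist rate = 2 × 55.1 kHz = 110.2 kHz.

110.2 kHz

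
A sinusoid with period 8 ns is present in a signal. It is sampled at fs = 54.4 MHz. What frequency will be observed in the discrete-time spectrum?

T = 8 ns → f = 1/T = 125 MHz.
125 MHz mod fs = 16.2 MHz.
16.2 MHz ≤ fs/2 = 27.2 MHz, appears at 16.2 MHz.

16.2 MHz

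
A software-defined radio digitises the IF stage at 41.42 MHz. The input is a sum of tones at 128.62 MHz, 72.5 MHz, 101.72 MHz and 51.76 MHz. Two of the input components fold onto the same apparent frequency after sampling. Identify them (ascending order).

fs/2 = 20.71 MHz.
128.62 MHz mod fs = 4.36 MHz.
4.36 MHz ≤ fs/2 = 20.71 MHz, appears at 4.36 MHz.
72.5 MHz mod fs = 31.08 MHz.
31.08 MHz > fs/2 = 20.71 MHz, folds to fs − 31.08 MHz = 10.34 MHz.
101.72 MHz mod fs = 18.88 MHz.
18.88 MHz ≤ fs/2 = 20.71 MHz, appears at 18.88 MHz.
51.76 MHz mod fs = 10.34 MHz.
10.34 MHz ≤ fs/2 = 20.71 MHz, appears at 10.34 MHz.
51.76 MHz and 72.5 MHz both map to 10.34 MHz.

51.76 MHz, 72.5 MHz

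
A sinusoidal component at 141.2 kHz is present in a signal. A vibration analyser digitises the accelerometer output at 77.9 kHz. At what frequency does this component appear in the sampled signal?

141.2 kHz mod fs = 63.3 kHz.
63.3 kHz > fs/2 = 38.95 kHz, folds to fs − 63.3 kHz = 14.6 kHz.

14.6 kHz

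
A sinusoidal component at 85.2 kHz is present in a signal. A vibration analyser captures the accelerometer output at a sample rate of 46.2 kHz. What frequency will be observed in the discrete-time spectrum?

7.2 kHz

85.2 kHz mod fs = 39 kHz.
39 kHz > fs/2 = 23.1 kHz, folds to fs − 39 kHz = 7.2 kHz.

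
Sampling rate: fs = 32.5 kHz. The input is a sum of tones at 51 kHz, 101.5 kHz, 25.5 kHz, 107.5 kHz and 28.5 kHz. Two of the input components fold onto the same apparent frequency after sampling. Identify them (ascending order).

28.5 kHz, 101.5 kHz

fs/2 = 16.25 kHz.
51 kHz mod fs = 18.5 kHz.
18.5 kHz > fs/2 = 16.25 kHz, folds to fs − 18.5 kHz = 14 kHz.
101.5 kHz mod fs = 4 kHz.
4 kHz ≤ fs/2 = 16.25 kHz, appears at 4 kHz.
25.5 kHz > fs/2 = 16.25 kHz, folds to fs − 25.5 kHz = 7 kHz.
107.5 kHz mod fs = 10 kHz.
10 kHz ≤ fs/2 = 16.25 kHz, appears at 10 kHz.
28.5 kHz > fs/2 = 16.25 kHz, folds to fs − 28.5 kHz = 4 kHz.
28.5 kHz and 101.5 kHz both map to 4 kHz.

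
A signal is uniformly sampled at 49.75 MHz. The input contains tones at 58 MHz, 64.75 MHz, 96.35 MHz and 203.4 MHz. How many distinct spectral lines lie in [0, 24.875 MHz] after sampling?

4

fs/2 = 24.875 MHz.
58 MHz mod fs = 8.25 MHz.
8.25 MHz ≤ fs/2 = 24.875 MHz, appears at 8.25 MHz.
64.75 MHz mod fs = 15 MHz.
15 MHz ≤ fs/2 = 24.875 MHz, appears at 15 MHz.
96.35 MHz mod fs = 46.6 MHz.
46.6 MHz > fs/2 = 24.875 MHz, folds to fs − 46.6 MHz = 3.15 MHz.
203.4 MHz mod fs = 4.4 MHz.
4.4 MHz ≤ fs/2 = 24.875 MHz, appears at 4.4 MHz.
Distinct values: {3.15 MHz, 4.4 MHz, 8.25 MHz, 15 MHz} → 4.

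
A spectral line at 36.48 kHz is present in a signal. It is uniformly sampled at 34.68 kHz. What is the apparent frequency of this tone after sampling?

36.48 kHz mod fs = 1.8 kHz.
1.8 kHz ≤ fs/2 = 17.34 kHz, appears at 1.8 kHz.

1.8 kHz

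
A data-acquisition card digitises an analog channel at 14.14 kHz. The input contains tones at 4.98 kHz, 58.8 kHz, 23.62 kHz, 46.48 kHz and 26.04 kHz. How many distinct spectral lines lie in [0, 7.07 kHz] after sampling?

fs/2 = 7.07 kHz.
4.98 kHz ≤ fs/2 = 7.07 kHz, passes unchanged.
58.8 kHz mod fs = 2.24 kHz.
2.24 kHz ≤ fs/2 = 7.07 kHz, appears at 2.24 kHz.
23.62 kHz mod fs = 9.48 kHz.
9.48 kHz > fs/2 = 7.07 kHz, folds to fs − 9.48 kHz = 4.66 kHz.
46.48 kHz mod fs = 4.06 kHz.
4.06 kHz ≤ fs/2 = 7.07 kHz, appears at 4.06 kHz.
26.04 kHz mod fs = 11.9 kHz.
11.9 kHz > fs/2 = 7.07 kHz, folds to fs − 11.9 kHz = 2.24 kHz.
Distinct values: {2.24 kHz, 4.06 kHz, 4.66 kHz, 4.98 kHz} → 4.

4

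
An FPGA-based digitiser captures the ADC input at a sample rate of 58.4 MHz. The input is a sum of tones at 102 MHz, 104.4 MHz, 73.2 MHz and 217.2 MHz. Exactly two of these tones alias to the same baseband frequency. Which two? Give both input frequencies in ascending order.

fs/2 = 29.2 MHz.
102 MHz mod fs = 43.6 MHz.
43.6 MHz > fs/2 = 29.2 MHz, folds to fs − 43.6 MHz = 14.8 MHz.
104.4 MHz mod fs = 46 MHz.
46 MHz > fs/2 = 29.2 MHz, folds to fs − 46 MHz = 12.4 MHz.
73.2 MHz mod fs = 14.8 MHz.
14.8 MHz ≤ fs/2 = 29.2 MHz, appears at 14.8 MHz.
217.2 MHz mod fs = 42 MHz.
42 MHz > fs/2 = 29.2 MHz, folds to fs − 42 MHz = 16.4 MHz.
73.2 MHz and 102 MHz both map to 14.8 MHz.

73.2 MHz, 102 MHz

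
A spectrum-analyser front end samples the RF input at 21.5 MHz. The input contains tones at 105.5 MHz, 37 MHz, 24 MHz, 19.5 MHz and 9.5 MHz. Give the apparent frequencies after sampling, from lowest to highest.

2 MHz, 2.5 MHz, 6 MHz, 9.5 MHz

fs/2 = 10.75 MHz.
105.5 MHz mod fs = 19.5 MHz.
19.5 MHz > fs/2 = 10.75 MHz, folds to fs − 19.5 MHz = 2 MHz.
37 MHz mod fs = 15.5 MHz.
15.5 MHz > fs/2 = 10.75 MHz, folds to fs − 15.5 MHz = 6 MHz.
24 MHz mod fs = 2.5 MHz.
2.5 MHz ≤ fs/2 = 10.75 MHz, appears at 2.5 MHz.
19.5 MHz > fs/2 = 10.75 MHz, folds to fs − 19.5 MHz = 2 MHz.
9.5 MHz ≤ fs/2 = 10.75 MHz, passes unchanged.
Distinct values: {2 MHz, 2.5 MHz, 6 MHz, 9.5 MHz}.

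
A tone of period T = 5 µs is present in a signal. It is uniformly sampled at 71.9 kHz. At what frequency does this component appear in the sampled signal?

T = 5 µs → f = 1/T = 200 kHz.
200 kHz mod fs = 56.2 kHz.
56.2 kHz > fs/2 = 35.95 kHz, folds to fs − 56.2 kHz = 15.7 kHz.

15.7 kHz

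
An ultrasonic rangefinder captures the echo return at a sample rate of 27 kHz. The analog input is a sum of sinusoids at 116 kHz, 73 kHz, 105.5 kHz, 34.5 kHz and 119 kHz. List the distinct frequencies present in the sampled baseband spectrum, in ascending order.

fs/2 = 13.5 kHz.
116 kHz mod fs = 8 kHz.
8 kHz ≤ fs/2 = 13.5 kHz, appears at 8 kHz.
73 kHz mod fs = 19 kHz.
19 kHz > fs/2 = 13.5 kHz, folds to fs − 19 kHz = 8 kHz.
105.5 kHz mod fs = 24.5 kHz.
24.5 kHz > fs/2 = 13.5 kHz, folds to fs − 24.5 kHz = 2.5 kHz.
34.5 kHz mod fs = 7.5 kHz.
7.5 kHz ≤ fs/2 = 13.5 kHz, appears at 7.5 kHz.
119 kHz mod fs = 11 kHz.
11 kHz ≤ fs/2 = 13.5 kHz, appears at 11 kHz.
Distinct values: {2.5 kHz, 7.5 kHz, 8 kHz, 11 kHz}.

2.5 kHz, 7.5 kHz, 8 kHz, 11 kHz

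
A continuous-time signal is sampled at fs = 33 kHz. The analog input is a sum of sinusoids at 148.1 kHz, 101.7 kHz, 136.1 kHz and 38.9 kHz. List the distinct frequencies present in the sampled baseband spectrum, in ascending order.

fs/2 = 16.5 kHz.
148.1 kHz mod fs = 16.1 kHz.
16.1 kHz ≤ fs/2 = 16.5 kHz, appears at 16.1 kHz.
101.7 kHz mod fs = 2.7 kHz.
2.7 kHz ≤ fs/2 = 16.5 kHz, appears at 2.7 kHz.
136.1 kHz mod fs = 4.1 kHz.
4.1 kHz ≤ fs/2 = 16.5 kHz, appears at 4.1 kHz.
38.9 kHz mod fs = 5.9 kHz.
5.9 kHz ≤ fs/2 = 16.5 kHz, appears at 5.9 kHz.
Distinct values: {2.7 kHz, 4.1 kHz, 5.9 kHz, 16.1 kHz}.

2.7 kHz, 4.1 kHz, 5.9 kHz, 16.1 kHz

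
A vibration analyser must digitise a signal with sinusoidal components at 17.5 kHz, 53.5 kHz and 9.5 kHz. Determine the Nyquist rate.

Highest-frequency component: 53.5 kHz.
Nyquist rate = 2 × 53.5 kHz = 107 kHz.

107 kHz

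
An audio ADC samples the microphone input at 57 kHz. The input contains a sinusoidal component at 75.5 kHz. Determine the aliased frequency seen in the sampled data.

75.5 kHz mod fs = 18.5 kHz.
18.5 kHz ≤ fs/2 = 28.5 kHz, appears at 18.5 kHz.

18.5 kHz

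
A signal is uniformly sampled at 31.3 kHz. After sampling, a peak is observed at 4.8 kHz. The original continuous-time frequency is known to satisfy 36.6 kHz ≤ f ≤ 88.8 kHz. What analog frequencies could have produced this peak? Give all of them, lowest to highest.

57.8 kHz, 67.4 kHz

Frequencies that alias to 4.8 kHz are k·fs ± 4.8 kHz for integer k ≥ 0.
k=0: 4.8 kHz.
k=1: 26.5 kHz, 36.1 kHz.
k=2: 57.8 kHz, 67.4 kHz.
k=3: 89.1 kHz, 98.7 kHz.
Within [36.6 kHz, 88.8 kHz]: 57.8 kHz, 67.4 kHz.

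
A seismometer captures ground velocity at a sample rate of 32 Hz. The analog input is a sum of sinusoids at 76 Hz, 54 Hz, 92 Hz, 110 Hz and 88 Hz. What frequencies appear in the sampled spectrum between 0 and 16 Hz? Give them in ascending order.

4 Hz, 8 Hz, 10 Hz, 12 Hz, 14 Hz

fs/2 = 16 Hz.
76 Hz mod fs = 12 Hz.
12 Hz ≤ fs/2 = 16 Hz, appears at 12 Hz.
54 Hz mod fs = 22 Hz.
22 Hz > fs/2 = 16 Hz, folds to fs − 22 Hz = 10 Hz.
92 Hz mod fs = 28 Hz.
28 Hz > fs/2 = 16 Hz, folds to fs − 28 Hz = 4 Hz.
110 Hz mod fs = 14 Hz.
14 Hz ≤ fs/2 = 16 Hz, appears at 14 Hz.
88 Hz mod fs = 24 Hz.
24 Hz > fs/2 = 16 Hz, folds to fs − 24 Hz = 8 Hz.
Distinct values: {4 Hz, 8 Hz, 10 Hz, 12 Hz, 14 Hz}.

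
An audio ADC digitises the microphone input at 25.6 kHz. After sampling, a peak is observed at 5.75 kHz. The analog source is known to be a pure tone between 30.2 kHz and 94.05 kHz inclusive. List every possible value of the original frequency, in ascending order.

Frequencies that alias to 5.75 kHz are k·fs ± 5.75 kHz for integer k ≥ 0.
k=0: 5.75 kHz.
k=1: 19.85 kHz, 31.35 kHz.
k=2: 45.45 kHz, 56.95 kHz.
k=3: 71.05 kHz, 82.55 kHz.
k=4: 96.65 kHz, 108.15 kHz.
Within [30.2 kHz, 94.05 kHz]: 31.35 kHz, 45.45 kHz, 56.95 kHz, 71.05 kHz, 82.55 kHz.

31.35 kHz, 45.45 kHz, 56.95 kHz, 71.05 kHz, 82.55 kHz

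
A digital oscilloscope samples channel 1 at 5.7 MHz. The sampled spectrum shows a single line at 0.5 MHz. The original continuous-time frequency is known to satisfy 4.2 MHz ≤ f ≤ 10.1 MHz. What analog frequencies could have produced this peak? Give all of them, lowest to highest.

5.2 MHz, 6.2 MHz

Frequencies that alias to 0.5 MHz are k·fs ± 0.5 MHz for integer k ≥ 0.
k=0: 0.5 MHz.
k=1: 5.2 MHz, 6.2 MHz.
k=2: 10.9 MHz, 11.9 MHz.
Within [4.2 MHz, 10.1 MHz]: 5.2 MHz, 6.2 MHz.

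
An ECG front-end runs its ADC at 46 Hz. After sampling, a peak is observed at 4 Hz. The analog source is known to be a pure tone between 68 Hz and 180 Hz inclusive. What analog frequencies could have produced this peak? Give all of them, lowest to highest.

Frequencies that alias to 4 Hz are k·fs ± 4 Hz for integer k ≥ 0.
k=0: 4 Hz.
k=1: 42 Hz, 50 Hz.
k=2: 88 Hz, 96 Hz.
k=3: 134 Hz, 142 Hz.
k=4: 180 Hz, 188 Hz.
k=5: 226 Hz, 234 Hz.
Within [68 Hz, 180 Hz]: 88 Hz, 96 Hz, 134 Hz, 142 Hz, 180 Hz.

88 Hz, 96 Hz, 134 Hz, 142 Hz, 180 Hz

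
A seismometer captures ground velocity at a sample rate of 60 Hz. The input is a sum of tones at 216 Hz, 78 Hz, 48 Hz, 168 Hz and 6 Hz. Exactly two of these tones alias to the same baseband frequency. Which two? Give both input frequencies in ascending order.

fs/2 = 30 Hz.
216 Hz mod fs = 36 Hz.
36 Hz > fs/2 = 30 Hz, folds to fs − 36 Hz = 24 Hz.
78 Hz mod fs = 18 Hz.
18 Hz ≤ fs/2 = 30 Hz, appears at 18 Hz.
48 Hz > fs/2 = 30 Hz, folds to fs − 48 Hz = 12 Hz.
168 Hz mod fs = 48 Hz.
48 Hz > fs/2 = 30 Hz, folds to fs − 48 Hz = 12 Hz.
6 Hz ≤ fs/2 = 30 Hz, passes unchanged.
48 Hz and 168 Hz both map to 12 Hz.

48 Hz, 168 Hz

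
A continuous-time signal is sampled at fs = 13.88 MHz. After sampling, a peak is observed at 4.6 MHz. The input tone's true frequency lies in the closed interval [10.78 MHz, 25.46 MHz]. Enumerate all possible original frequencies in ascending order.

Frequencies that alias to 4.6 MHz are k·fs ± 4.6 MHz for integer k ≥ 0.
k=0: 4.6 MHz.
k=1: 9.28 MHz, 18.48 MHz.
k=2: 23.16 MHz, 32.36 MHz.
k=3: 37.04 MHz, 46.24 MHz.
Within [10.78 MHz, 25.46 MHz]: 18.48 MHz, 23.16 MHz.

18.48 MHz, 23.16 MHz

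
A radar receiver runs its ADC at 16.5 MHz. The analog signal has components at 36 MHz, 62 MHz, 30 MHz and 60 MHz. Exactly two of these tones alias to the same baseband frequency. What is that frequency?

3 MHz

fs/2 = 8.25 MHz.
36 MHz mod fs = 3 MHz.
3 MHz ≤ fs/2 = 8.25 MHz, appears at 3 MHz.
62 MHz mod fs = 12.5 MHz.
12.5 MHz > fs/2 = 8.25 MHz, folds to fs − 12.5 MHz = 4 MHz.
30 MHz mod fs = 13.5 MHz.
13.5 MHz > fs/2 = 8.25 MHz, folds to fs − 13.5 MHz = 3 MHz.
60 MHz mod fs = 10.5 MHz.
10.5 MHz > fs/2 = 8.25 MHz, folds to fs − 10.5 MHz = 6 MHz.
30 MHz and 36 MHz both map to 3 MHz.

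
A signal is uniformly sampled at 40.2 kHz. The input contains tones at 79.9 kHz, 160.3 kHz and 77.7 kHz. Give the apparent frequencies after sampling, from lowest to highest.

fs/2 = 20.1 kHz.
79.9 kHz mod fs = 39.7 kHz.
39.7 kHz > fs/2 = 20.1 kHz, folds to fs − 39.7 kHz = 0.5 kHz.
160.3 kHz mod fs = 39.7 kHz.
39.7 kHz > fs/2 = 20.1 kHz, folds to fs − 39.7 kHz = 0.5 kHz.
77.7 kHz mod fs = 37.5 kHz.
37.5 kHz > fs/2 = 20.1 kHz, folds to fs − 37.5 kHz = 2.7 kHz.
Distinct values: {0.5 kHz, 2.7 kHz}.

0.5 kHz, 2.7 kHz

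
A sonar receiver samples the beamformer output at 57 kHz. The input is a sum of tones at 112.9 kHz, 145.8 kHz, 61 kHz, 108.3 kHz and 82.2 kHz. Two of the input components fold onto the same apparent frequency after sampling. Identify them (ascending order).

fs/2 = 28.5 kHz.
112.9 kHz mod fs = 55.9 kHz.
55.9 kHz > fs/2 = 28.5 kHz, folds to fs − 55.9 kHz = 1.1 kHz.
145.8 kHz mod fs = 31.8 kHz.
31.8 kHz > fs/2 = 28.5 kHz, folds to fs − 31.8 kHz = 25.2 kHz.
61 kHz mod fs = 4 kHz.
4 kHz ≤ fs/2 = 28.5 kHz, appears at 4 kHz.
108.3 kHz mod fs = 51.3 kHz.
51.3 kHz > fs/2 = 28.5 kHz, folds to fs − 51.3 kHz = 5.7 kHz.
82.2 kHz mod fs = 25.2 kHz.
25.2 kHz ≤ fs/2 = 28.5 kHz, appears at 25.2 kHz.
82.2 kHz and 145.8 kHz both map to 25.2 kHz.

82.2 kHz, 145.8 kHz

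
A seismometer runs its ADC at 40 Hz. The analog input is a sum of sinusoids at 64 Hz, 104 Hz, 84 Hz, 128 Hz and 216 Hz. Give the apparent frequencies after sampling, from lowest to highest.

fs/2 = 20 Hz.
64 Hz mod fs = 24 Hz.
24 Hz > fs/2 = 20 Hz, folds to fs − 24 Hz = 16 Hz.
104 Hz mod fs = 24 Hz.
24 Hz > fs/2 = 20 Hz, folds to fs − 24 Hz = 16 Hz.
84 Hz mod fs = 4 Hz.
4 Hz ≤ fs/2 = 20 Hz, appears at 4 Hz.
128 Hz mod fs = 8 Hz.
8 Hz ≤ fs/2 = 20 Hz, appears at 8 Hz.
216 Hz mod fs = 16 Hz.
16 Hz ≤ fs/2 = 20 Hz, appears at 16 Hz.
Distinct values: {4 Hz, 8 Hz, 16 Hz}.

4 Hz, 8 Hz, 16 Hz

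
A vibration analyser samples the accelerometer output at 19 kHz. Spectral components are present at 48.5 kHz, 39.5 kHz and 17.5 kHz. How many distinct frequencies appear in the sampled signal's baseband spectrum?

2

fs/2 = 9.5 kHz.
48.5 kHz mod fs = 10.5 kHz.
10.5 kHz > fs/2 = 9.5 kHz, folds to fs − 10.5 kHz = 8.5 kHz.
39.5 kHz mod fs = 1.5 kHz.
1.5 kHz ≤ fs/2 = 9.5 kHz, appears at 1.5 kHz.
17.5 kHz > fs/2 = 9.5 kHz, folds to fs − 17.5 kHz = 1.5 kHz.
Distinct values: {1.5 kHz, 8.5 kHz} → 2.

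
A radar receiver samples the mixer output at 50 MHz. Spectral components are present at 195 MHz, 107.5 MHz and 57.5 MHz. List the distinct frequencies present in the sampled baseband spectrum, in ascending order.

fs/2 = 25 MHz.
195 MHz mod fs = 45 MHz.
45 MHz > fs/2 = 25 MHz, folds to fs − 45 MHz = 5 MHz.
107.5 MHz mod fs = 7.5 MHz.
7.5 MHz ≤ fs/2 = 25 MHz, appears at 7.5 MHz.
57.5 MHz mod fs = 7.5 MHz.
7.5 MHz ≤ fs/2 = 25 MHz, appears at 7.5 MHz.
Distinct values: {5 MHz, 7.5 MHz}.

5 MHz, 7.5 MHz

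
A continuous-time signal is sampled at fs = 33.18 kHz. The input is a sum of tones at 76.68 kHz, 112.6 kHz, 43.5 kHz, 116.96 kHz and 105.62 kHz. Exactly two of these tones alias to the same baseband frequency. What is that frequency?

fs/2 = 16.59 kHz.
76.68 kHz mod fs = 10.32 kHz.
10.32 kHz ≤ fs/2 = 16.59 kHz, appears at 10.32 kHz.
112.6 kHz mod fs = 13.06 kHz.
13.06 kHz ≤ fs/2 = 16.59 kHz, appears at 13.06 kHz.
43.5 kHz mod fs = 10.32 kHz.
10.32 kHz ≤ fs/2 = 16.59 kHz, appears at 10.32 kHz.
116.96 kHz mod fs = 17.42 kHz.
17.42 kHz > fs/2 = 16.59 kHz, folds to fs − 17.42 kHz = 15.76 kHz.
105.62 kHz mod fs = 6.08 kHz.
6.08 kHz ≤ fs/2 = 16.59 kHz, appears at 6.08 kHz.
43.5 kHz and 76.68 kHz both map to 10.32 kHz.

10.32 kHz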